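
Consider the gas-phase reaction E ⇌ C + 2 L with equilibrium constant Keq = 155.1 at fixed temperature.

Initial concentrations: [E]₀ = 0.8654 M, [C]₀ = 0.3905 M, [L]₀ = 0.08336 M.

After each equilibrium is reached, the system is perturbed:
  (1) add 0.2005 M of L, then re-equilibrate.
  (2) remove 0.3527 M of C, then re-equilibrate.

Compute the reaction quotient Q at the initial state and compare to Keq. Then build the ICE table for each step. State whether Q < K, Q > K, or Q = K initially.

Q₀ = 0.003136; Q < K (proceeds forward)

Q₀ = 0.003136 vs Keq = 155.1 ⇒ Q<K, forward
Step 1:
                    E           C           L
  Initial      0.8654      0.3905     0.08336
  Change      -0.8407      0.8407       1.681
  Equil       0.02472       1.231       1.765
  solve Keq expr → x = 0.8407; check Q = 155.1
Then add 0.2005 M of L.
Step 2:
                    E           C           L
  Initial     0.02472       1.231       1.965
  Change     0.005462   -0.005462    -0.01092
  Equil       0.03018       1.226       1.954
  solve Keq expr → x = -0.005462; check Q = 155.1
Then remove 0.3527 M of C.
Step 3:
                    E           C           L
  Initial     0.03018       0.873       1.954
  Change    -0.008123    0.008123     0.01625
  Equil       0.02206      0.8811       1.971
  solve Keq expr → x = 0.008123; check Q = 155.1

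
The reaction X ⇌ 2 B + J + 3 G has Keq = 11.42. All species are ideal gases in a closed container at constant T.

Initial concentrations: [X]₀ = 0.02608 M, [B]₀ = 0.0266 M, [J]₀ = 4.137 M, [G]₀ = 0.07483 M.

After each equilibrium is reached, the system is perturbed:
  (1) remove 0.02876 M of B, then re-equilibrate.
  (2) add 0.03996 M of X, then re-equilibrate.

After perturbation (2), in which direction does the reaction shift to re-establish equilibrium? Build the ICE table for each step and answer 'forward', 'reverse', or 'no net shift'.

Q₀ = 4.7029e-05 vs Keq = 11.42 ⇒ Q<K, forward
Step 1:
                   X          B          J          G
  Initial    0.02608     0.0266      4.137    0.07483
  Change    -0.02607    0.05214    0.02607    0.07822
  Equil   8.1030e-06    0.07874      4.163      0.153
  solve Keq expr → x = 0.02607; check Q = 11.42
Then remove 0.02876 M of B.
Step 2:
                   X          B          J          G
  Initial 8.1030e-06    0.04998      4.163      0.153
  Change  -4.8359e-06 9.6717e-06 4.8359e-06 1.4508e-05
  Equil   3.2671e-06    0.04999      4.163     0.1531
  solve Keq expr → x = 4.8359e-06; check Q = 11.42
Then add 0.03996 M of X.
Step 3:
                   X          B          J          G
  Initial    0.03996    0.04999      4.163     0.1531
  Change    -0.03984    0.07968    0.03984     0.1195
  Equil   1.2532e-04     0.1297      4.203     0.2726
  solve Keq expr → x = 0.03984; check Q = 11.42

Direction: forward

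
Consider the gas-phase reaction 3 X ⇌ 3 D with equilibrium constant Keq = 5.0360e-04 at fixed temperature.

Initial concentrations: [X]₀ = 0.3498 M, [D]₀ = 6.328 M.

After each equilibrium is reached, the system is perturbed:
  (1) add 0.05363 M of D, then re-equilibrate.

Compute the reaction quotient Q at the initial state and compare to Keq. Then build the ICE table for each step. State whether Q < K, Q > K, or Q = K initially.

Q₀ = 5920 vs Keq = 5.0360e-04 ⇒ Q>K, reverse
Step 1:
                    X           D
  Initial      0.3498       6.328
  Change        5.836      -5.836
  Equil         6.186      0.4921
  solve Keq expr → x = -1.945; check Q = 5.0360e-04
Then add 0.05363 M of D.
Step 2:
                    X           D
  Initial       6.186      0.5458
  Change      0.04968    -0.04968
  Equil         6.235      0.4961
  solve Keq expr → x = -0.01656; check Q = 5.0360e-04

Q₀ = 5920; Q > K (proceeds reverse)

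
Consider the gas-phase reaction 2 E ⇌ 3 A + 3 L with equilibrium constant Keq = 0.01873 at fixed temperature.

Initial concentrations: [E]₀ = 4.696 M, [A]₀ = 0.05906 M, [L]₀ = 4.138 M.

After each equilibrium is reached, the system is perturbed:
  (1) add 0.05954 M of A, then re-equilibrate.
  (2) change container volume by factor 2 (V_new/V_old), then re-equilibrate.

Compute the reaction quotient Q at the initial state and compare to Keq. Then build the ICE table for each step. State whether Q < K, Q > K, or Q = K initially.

Q₀ = 6.6190e-04 vs Keq = 0.01873 ⇒ Q<K, forward
Step 1:
                  E         A         L
  I           4.696   0.05906     4.138
  C        -0.07612    0.1142    0.1142
  E            4.62    0.1732     4.252
  solve Keq expr → x = 0.03806; check Q = 0.01873
Then add 0.05954 M of A.
Step 2:
                  E         A         L
  I            4.62    0.2328     4.252
  C         0.03751  -0.05627  -0.05627
  E           4.657    0.1765     4.196
  solve Keq expr → x = -0.01876; check Q = 0.01873
Then change container volume by factor 2 (V_new/V_old).
Step 3:
                  E         A         L
  I           2.329   0.08826     2.098
  C        -0.07839    0.1176    0.1176
  E            2.25    0.2058     2.216
  solve Keq expr → x = 0.03919; check Q = 0.01873

Q₀ = 6.6190e-04; Q < K (proceeds forward)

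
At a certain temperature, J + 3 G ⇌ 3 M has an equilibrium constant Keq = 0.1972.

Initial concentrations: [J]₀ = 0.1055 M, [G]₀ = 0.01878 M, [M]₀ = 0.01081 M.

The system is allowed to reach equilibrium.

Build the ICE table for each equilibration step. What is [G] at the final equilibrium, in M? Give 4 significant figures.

[G]_eq = 0.02318 M

Q₀ = 1.808 vs Keq = 0.1972 ⇒ Q>K, reverse
Step 1:
                    J           G           M
  I            0.1055     0.01878     0.01081
  C          0.001468    0.004404   -0.004404
  E             0.107     0.02318    0.006406
  solve Keq expr → x = -0.001468; check Q = 0.1972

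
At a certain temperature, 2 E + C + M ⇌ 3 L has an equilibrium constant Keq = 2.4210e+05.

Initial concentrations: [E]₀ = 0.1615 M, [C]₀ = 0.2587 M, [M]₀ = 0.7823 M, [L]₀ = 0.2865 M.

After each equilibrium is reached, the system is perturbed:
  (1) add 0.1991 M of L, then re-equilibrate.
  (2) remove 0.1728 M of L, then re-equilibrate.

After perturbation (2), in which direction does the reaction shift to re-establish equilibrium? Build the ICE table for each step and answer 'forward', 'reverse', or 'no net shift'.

Q₀ = 4.455 vs Keq = 2.4210e+05 ⇒ Q<K, forward
Step 1:
                    E           C           M           L
  I            0.1615      0.2587      0.7823      0.2865
  C           -0.1593    -0.07966    -0.07966       0.239
  E          0.002183       0.179      0.7026      0.5255
  solve Keq expr → x = 0.07966; check Q = 2.4210e+05
Then add 0.1991 M of L.
Step 2:
                    E           C           M           L
  I          0.002183       0.179      0.7026      0.7246
  C          0.001329  6.6437e-04  6.6437e-04   -0.001993
  E          0.003511      0.1797      0.7033      0.7226
  solve Keq expr → x = -6.6437e-04; check Q = 2.4210e+05
Then remove 0.1728 M of L.
Step 3:
                    E           C           M           L
  I          0.003511      0.1797      0.7033      0.5498
  C         -0.001165 -5.8254e-04 -5.8254e-04    0.001748
  E          0.002346      0.1791      0.7027      0.5515
  solve Keq expr → x = 5.8254e-04; check Q = 2.4210e+05

Direction: forward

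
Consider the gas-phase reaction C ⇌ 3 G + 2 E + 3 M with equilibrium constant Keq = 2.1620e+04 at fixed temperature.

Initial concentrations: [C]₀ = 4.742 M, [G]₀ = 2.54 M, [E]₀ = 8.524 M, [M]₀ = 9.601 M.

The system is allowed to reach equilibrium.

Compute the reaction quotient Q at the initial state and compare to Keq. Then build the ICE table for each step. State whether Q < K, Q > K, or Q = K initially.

Q₀ = 2.2222e+05 vs Keq = 2.1620e+04 ⇒ Q>K, reverse
Step 1:
                  C         G         E         M
  Initial     4.742      2.54     8.524     9.601
  Change     0.3677    -1.103   -0.7353    -1.103
  Equil        5.11     1.437     7.789     8.498
  solve Keq expr → x = -0.3677; check Q = 2.1620e+04

Q₀ = 2.2222e+05; Q > K (proceeds reverse)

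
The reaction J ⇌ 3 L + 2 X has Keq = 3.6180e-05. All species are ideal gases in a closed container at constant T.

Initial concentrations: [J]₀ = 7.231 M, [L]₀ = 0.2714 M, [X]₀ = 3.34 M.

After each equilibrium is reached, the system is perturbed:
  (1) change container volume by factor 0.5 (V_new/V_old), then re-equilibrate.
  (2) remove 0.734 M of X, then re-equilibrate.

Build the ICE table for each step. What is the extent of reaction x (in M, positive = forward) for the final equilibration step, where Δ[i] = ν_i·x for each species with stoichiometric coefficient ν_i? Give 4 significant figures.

Q₀ = 0.03084 vs Keq = 3.6180e-05 ⇒ Q>K, reverse
Step 1:
                  J         L         X
  init        7.231    0.2714      3.34
  Δ         0.08057   -0.2417   -0.1611
  eq          7.312   0.02969     3.179
  solve Keq expr → x = -0.08057; check Q = 3.6180e-05
Then change container volume by factor 0.5 (V_new/V_old).
Step 2:
                  J         L         X
  init        14.62   0.05938     6.358
  Δ         0.01192  -0.03575  -0.02383
  eq          14.64   0.02363     6.334
  solve Keq expr → x = -0.01192; check Q = 3.6180e-05
Then remove 0.734 M of X.
Step 3:
                  J         L         X
  init        14.64   0.02363       5.6
  Δ       -6.7263e-04  0.002018  0.001345
  eq          14.63   0.02565     5.601
  solve Keq expr → x = 6.7263e-04; check Q = 3.6180e-05

x = 6.7263e-04 M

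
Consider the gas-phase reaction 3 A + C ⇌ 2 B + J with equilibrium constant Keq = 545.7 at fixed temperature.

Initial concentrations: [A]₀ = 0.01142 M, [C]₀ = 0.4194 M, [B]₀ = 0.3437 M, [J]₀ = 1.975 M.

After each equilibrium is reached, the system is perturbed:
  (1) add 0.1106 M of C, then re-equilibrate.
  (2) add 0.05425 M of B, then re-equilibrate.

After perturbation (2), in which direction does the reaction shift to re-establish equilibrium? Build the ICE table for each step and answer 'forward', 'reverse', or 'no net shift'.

Q₀ = 3.7351e+05 vs Keq = 545.7 ⇒ Q>K, reverse
Step 1:
                   A          C          B          J
  init       0.01142     0.4194     0.3437      1.975
  Δ          0.07681     0.0256   -0.05121    -0.0256
  eq         0.08823      0.445     0.2925      1.949
  solve Keq expr → x = -0.0256; check Q = 545.7
Then add 0.1106 M of C.
Step 2:
                   A          C          B          J
  init       0.08823     0.5556     0.2925      1.949
  Δ        -0.005493  -0.001831   0.003662   0.001831
  eq         0.08273     0.5538     0.2962      1.951
  solve Keq expr → x = 0.001831; check Q = 545.7
Then add 0.05425 M of B.
Step 3:
                   A          C          B          J
  init       0.08273     0.5538     0.3504      1.951
  Δ         0.008603   0.002868  -0.005735  -0.002868
  eq         0.09134     0.5566     0.3447      1.948
  solve Keq expr → x = -0.002868; check Q = 545.7

Direction: reverse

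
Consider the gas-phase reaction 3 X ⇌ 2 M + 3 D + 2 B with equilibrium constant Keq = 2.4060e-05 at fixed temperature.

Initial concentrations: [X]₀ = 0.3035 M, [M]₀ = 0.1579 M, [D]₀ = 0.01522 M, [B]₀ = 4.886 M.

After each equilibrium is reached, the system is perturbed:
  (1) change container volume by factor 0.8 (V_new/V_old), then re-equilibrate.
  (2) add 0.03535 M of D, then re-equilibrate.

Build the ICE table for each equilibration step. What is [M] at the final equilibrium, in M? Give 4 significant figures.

[M]_eq = 0.1691 M

Q₀ = 7.5065e-05 vs Keq = 2.4060e-05 ⇒ Q>K, reverse
Step 1:
                   X          M          D          B
  Initial     0.3035     0.1579    0.01522      4.886
  Change    0.004509  -0.003006  -0.004509  -0.003006
  Equil        0.308     0.1549    0.01071      4.883
  solve Keq expr → x = -0.001503; check Q = 2.4060e-05
Then change container volume by factor 0.8 (V_new/V_old).
Step 2:
                   X          M          D          B
  Initial      0.385     0.1936    0.01339      6.104
  Change    0.003282  -0.002188  -0.003282  -0.002188
  Equil       0.3883     0.1914    0.01011      6.102
  solve Keq expr → x = -0.001094; check Q = 2.4060e-05
Then add 0.03535 M of D.
Step 3:
                   X          M          D          B
  Initial     0.3883     0.1914    0.04546      6.102
  Change      0.0335   -0.02233    -0.0335   -0.02233
  Equil       0.4218     0.1691    0.01195      6.079
  solve Keq expr → x = -0.01117; check Q = 2.4060e-05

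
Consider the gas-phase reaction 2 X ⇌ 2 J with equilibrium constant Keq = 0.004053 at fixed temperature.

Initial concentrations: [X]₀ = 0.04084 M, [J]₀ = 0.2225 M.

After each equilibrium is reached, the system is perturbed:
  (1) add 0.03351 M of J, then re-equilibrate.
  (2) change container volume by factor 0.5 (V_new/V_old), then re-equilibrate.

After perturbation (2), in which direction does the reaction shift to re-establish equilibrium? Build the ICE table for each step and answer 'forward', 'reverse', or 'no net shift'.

Direction: no net shift

Q₀ = 29.68 vs Keq = 0.004053 ⇒ Q>K, reverse
Step 1:
                  X         J
  Initial   0.04084    0.2225
  Change     0.2067   -0.2067
  Equil      0.2476   0.01576
  solve Keq expr → x = -0.1034; check Q = 0.004053
Then add 0.03351 M of J.
Step 2:
                  X         J
  Initial    0.2476   0.04927
  Change     0.0315   -0.0315
  Equil      0.2791   0.01777
  solve Keq expr → x = -0.01575; check Q = 0.004053
Then change container volume by factor 0.5 (V_new/V_old).
Step 3:
                  X         J
  Initial    0.5582   0.03553
  Change          0         0
  Equil      0.5582   0.03553
  solve Keq expr → x = 0; check Q = 0.004053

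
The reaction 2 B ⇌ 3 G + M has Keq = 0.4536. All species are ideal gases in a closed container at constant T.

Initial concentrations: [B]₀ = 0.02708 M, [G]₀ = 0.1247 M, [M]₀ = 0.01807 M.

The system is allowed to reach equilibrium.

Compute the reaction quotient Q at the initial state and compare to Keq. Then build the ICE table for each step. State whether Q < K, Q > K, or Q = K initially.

Q₀ = 0.04778; Q < K (proceeds forward)

Q₀ = 0.04778 vs Keq = 0.4536 ⇒ Q<K, forward
Step 1:
                    B           G           M
  init        0.02708      0.1247     0.01807
  Δ            -0.014     0.02101    0.007002
  eq          0.01308      0.1457     0.02507
  solve Keq expr → x = 0.007002; check Q = 0.4536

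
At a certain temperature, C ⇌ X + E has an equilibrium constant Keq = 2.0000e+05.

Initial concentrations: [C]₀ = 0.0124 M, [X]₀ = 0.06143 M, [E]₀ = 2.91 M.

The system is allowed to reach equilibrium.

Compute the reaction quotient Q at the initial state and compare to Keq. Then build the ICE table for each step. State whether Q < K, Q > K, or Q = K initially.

Q₀ = 14.42 vs Keq = 2.0000e+05 ⇒ Q<K, forward
Step 1:
                   C          X          E
  init        0.0124    0.06143       2.91
  Δ          -0.0124     0.0124     0.0124
  eq      1.0788e-06    0.07383      2.922
  solve Keq expr → x = 0.0124; check Q = 2.0000e+05

Q₀ = 14.42; Q < K (proceeds forward)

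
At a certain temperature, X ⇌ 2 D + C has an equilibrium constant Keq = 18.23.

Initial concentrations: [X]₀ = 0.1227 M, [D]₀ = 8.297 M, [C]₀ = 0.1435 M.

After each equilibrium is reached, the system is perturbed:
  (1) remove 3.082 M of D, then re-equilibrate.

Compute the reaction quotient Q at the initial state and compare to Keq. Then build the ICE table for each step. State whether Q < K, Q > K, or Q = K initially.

Q₀ = 80.51; Q > K (proceeds reverse)

Q₀ = 80.51 vs Keq = 18.23 ⇒ Q>K, reverse
Step 1:
                   X          D          C
  Initial     0.1227      8.297     0.1435
  Change      0.0859    -0.1718    -0.0859
  Equil       0.2086      8.125     0.0576
  solve Keq expr → x = -0.0859; check Q = 18.23
Then remove 3.082 M of D.
Step 2:
                   X          D          C
  Initial     0.2086      5.043     0.0576
  Change    -0.05096     0.1019    0.05096
  Equil       0.1576      5.145     0.1086
  solve Keq expr → x = 0.05096; check Q = 18.23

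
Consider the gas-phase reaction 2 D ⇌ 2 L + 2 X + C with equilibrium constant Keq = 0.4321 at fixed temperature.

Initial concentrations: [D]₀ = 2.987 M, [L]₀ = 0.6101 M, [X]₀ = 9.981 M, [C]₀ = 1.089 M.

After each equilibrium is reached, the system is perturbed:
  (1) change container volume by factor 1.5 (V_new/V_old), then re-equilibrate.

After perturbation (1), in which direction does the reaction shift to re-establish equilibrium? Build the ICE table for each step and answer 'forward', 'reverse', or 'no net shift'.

Q₀ = 4.526 vs Keq = 0.4321 ⇒ Q>K, reverse
Step 1:
                   D          L          X          C
  Initial      2.987     0.6101      9.981      1.089
  Change      0.3688    -0.3688    -0.3688    -0.1844
  Equil        3.356     0.2413      9.612     0.9046
  solve Keq expr → x = -0.1844; check Q = 0.4321
Then change container volume by factor 1.5 (V_new/V_old).
Step 2:
                   D          L          X          C
  Initial      2.237     0.1609      6.408     0.6031
  Change     -0.1049     0.1049     0.1049    0.05247
  Equil        2.132     0.2658      6.513     0.6555
  solve Keq expr → x = 0.05247; check Q = 0.4321

Direction: forward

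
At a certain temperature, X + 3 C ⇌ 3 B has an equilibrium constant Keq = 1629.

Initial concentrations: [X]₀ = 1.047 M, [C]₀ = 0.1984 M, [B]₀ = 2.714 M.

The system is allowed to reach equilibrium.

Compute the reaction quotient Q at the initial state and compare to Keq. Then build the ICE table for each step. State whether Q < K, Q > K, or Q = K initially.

Q₀ = 2445; Q > K (proceeds reverse)

Q₀ = 2445 vs Keq = 1629 ⇒ Q>K, reverse
Step 1:
                    X           C           B
  Initial       1.047      0.1984       2.714
  Change     0.008655     0.02596    -0.02596
  Equil         1.056      0.2244       2.688
  solve Keq expr → x = -0.008655; check Q = 1629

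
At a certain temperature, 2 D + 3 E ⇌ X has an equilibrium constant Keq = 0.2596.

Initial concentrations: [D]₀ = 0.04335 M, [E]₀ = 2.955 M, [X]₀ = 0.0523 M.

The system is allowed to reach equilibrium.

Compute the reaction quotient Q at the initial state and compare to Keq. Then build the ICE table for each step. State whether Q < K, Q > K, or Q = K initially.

Q₀ = 1.079; Q > K (proceeds reverse)

Q₀ = 1.079 vs Keq = 0.2596 ⇒ Q>K, reverse
Step 1:
                    D           E           X
  init        0.04335       2.955      0.0523
  Δ           0.02974     0.04461    -0.01487
  eq          0.07309           3     0.03743
  solve Keq expr → x = -0.01487; check Q = 0.2596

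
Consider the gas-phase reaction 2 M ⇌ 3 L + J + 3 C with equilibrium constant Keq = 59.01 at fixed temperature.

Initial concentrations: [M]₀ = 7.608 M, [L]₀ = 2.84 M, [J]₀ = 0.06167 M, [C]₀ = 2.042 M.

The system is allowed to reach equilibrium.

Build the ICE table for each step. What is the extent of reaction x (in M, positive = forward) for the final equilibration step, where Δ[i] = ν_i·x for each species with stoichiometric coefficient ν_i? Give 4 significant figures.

Q₀ = 0.2078 vs Keq = 59.01 ⇒ Q<K, forward
Step 1:
                    M           L           J           C
  Initial       7.608        2.84     0.06167       2.042
  Change       -1.068       1.602      0.5339       1.602
  Equil          6.54       4.442      0.5955       3.644
  solve Keq expr → x = 0.5339; check Q = 59.01

x = 0.5339 M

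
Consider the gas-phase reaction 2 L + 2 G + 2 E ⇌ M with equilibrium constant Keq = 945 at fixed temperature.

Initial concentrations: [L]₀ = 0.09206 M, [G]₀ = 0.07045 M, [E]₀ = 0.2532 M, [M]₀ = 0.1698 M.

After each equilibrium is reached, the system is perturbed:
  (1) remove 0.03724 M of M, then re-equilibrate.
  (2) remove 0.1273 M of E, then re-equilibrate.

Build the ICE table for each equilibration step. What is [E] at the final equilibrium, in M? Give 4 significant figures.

Q₀ = 6.2966e+04 vs Keq = 945 ⇒ Q>K, reverse
Step 1:
                   L          G          E          M
  I          0.09206    0.07045     0.2532     0.1698
  C          0.09834    0.09834    0.09834   -0.04917
  E           0.1904     0.1688     0.3515     0.1206
  solve Keq expr → x = -0.04917; check Q = 945
Then remove 0.03724 M of M.
Step 2:
                   L          G          E          M
  I           0.1904     0.1688     0.3515    0.08339
  C         -0.01066   -0.01066   -0.01066   0.005329
  E           0.1797     0.1581     0.3409    0.08872
  solve Keq expr → x = 0.005329; check Q = 945
Then remove 0.1273 M of E.
Step 3:
                   L          G          E          M
  I           0.1797     0.1581     0.2136    0.08872
  C          0.02522    0.02522    0.02522   -0.01261
  E            0.205     0.1834     0.2388    0.07611
  solve Keq expr → x = -0.01261; check Q = 945

[E]_eq = 0.2388 M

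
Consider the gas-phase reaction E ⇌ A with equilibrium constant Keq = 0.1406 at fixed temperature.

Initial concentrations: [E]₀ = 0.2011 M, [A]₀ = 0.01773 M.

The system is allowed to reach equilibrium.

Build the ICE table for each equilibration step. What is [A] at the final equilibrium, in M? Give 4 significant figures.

Q₀ = 0.08817 vs Keq = 0.1406 ⇒ Q<K, forward
Step 1:
                    E           A
  init         0.2011     0.01773
  Δ         -0.009245    0.009245
  eq           0.1919     0.02697
  solve Keq expr → x = 0.009245; check Q = 0.1406

[A]_eq = 0.02697 M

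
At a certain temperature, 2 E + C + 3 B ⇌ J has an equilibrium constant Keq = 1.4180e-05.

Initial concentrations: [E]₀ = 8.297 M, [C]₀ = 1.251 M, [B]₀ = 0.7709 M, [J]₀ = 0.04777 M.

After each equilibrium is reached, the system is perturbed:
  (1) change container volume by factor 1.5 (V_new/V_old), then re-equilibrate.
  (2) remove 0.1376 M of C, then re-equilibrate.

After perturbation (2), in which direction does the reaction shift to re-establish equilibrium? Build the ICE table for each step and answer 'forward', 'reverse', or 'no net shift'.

Direction: reverse

Q₀ = 0.001211 vs Keq = 1.4180e-05 ⇒ Q>K, reverse
Step 1:
                  E         C         B         J
  init        8.297     1.251    0.7709   0.04777
  Δ         0.09358   0.04679    0.1404  -0.04679
  eq          8.391     1.298    0.9113 9.8040e-04
  solve Keq expr → x = -0.04679; check Q = 1.4180e-05
Then change container volume by factor 1.5 (V_new/V_old).
Step 2:
                  E         C         B         J
  init        5.594    0.8652    0.6075 6.5360e-04
  Δ        0.001133 5.6671e-04    0.0017 -5.6671e-04
  eq          5.595    0.8658    0.6092 8.6888e-05
  solve Keq expr → x = -5.6671e-04; check Q = 1.4180e-05
Then remove 0.1376 M of C.
Step 3:
                  E         C         B         J
  init        5.595    0.7282    0.6092 8.6888e-05
  Δ       2.7585e-05 1.3793e-05 4.1378e-05 -1.3793e-05
  eq          5.595    0.7282    0.6093 7.3095e-05
  solve Keq expr → x = -1.3793e-05; check Q = 1.4180e-05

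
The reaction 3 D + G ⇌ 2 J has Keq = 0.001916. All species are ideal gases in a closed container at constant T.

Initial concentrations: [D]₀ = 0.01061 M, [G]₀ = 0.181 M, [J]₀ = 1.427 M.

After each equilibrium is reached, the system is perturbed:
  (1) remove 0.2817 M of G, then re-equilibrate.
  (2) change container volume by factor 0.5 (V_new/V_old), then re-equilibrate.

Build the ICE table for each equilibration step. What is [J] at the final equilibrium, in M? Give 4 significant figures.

Q₀ = 9.4194e+06 vs Keq = 0.001916 ⇒ Q>K, reverse
Step 1:
                   D          G          J
  Initial    0.01061      0.181      1.427
  Change       1.973     0.6575     -1.315
  Equil        1.983     0.8385     0.1119
  solve Keq expr → x = -0.6575; check Q = 0.001916
Then remove 0.2817 M of G.
Step 2:
                   D          G          J
  Initial      1.983     0.5568     0.1119
  Change     0.02713   0.009045   -0.01809
  Equil         2.01     0.5659    0.09385
  solve Keq expr → x = -0.009045; check Q = 0.001916
Then change container volume by factor 0.5 (V_new/V_old).
Step 3:
                   D          G          J
  Initial      4.021      1.132     0.1877
  Change     -0.2192   -0.07306     0.1461
  Equil        3.801      1.059     0.3338
  solve Keq expr → x = 0.07306; check Q = 0.001916

[J]_eq = 0.3338 M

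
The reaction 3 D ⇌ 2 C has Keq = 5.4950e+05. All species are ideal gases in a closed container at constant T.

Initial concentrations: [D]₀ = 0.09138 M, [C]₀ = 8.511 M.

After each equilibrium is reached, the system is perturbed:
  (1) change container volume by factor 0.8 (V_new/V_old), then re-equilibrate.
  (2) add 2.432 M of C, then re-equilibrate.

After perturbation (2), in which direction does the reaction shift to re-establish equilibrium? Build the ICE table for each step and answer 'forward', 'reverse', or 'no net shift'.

Q₀ = 9.4931e+04 vs Keq = 5.4950e+05 ⇒ Q<K, forward
Step 1:
                    D           C
  init        0.09138       8.511
  Δ          -0.04038     0.02692
  eq            0.051       8.538
  solve Keq expr → x = 0.01346; check Q = 5.4950e+05
Then change container volume by factor 0.8 (V_new/V_old).
Step 2:
                    D           C
  init        0.06375       10.67
  Δ         -0.004559    0.003039
  eq          0.05919       10.68
  solve Keq expr → x = 0.00152; check Q = 5.4950e+05
Then add 2.432 M of C.
Step 3:
                    D           C
  init        0.05919       13.11
  Δ          0.008659   -0.005773
  eq          0.06785        13.1
  solve Keq expr → x = -0.002886; check Q = 5.4950e+05

Direction: reverse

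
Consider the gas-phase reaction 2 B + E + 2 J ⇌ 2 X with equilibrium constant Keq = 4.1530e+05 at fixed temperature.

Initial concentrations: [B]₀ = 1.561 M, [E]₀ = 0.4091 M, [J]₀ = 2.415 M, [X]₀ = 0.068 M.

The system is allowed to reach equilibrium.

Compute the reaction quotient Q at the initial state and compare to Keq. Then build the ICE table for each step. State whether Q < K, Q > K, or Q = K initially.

Q₀ = 7.9533e-04; Q < K (proceeds forward)

Q₀ = 7.9533e-04 vs Keq = 4.1530e+05 ⇒ Q<K, forward
Step 1:
                   B          E          J          X
  init         1.561     0.4091      2.415      0.068
  Δ          -0.8182    -0.4091    -0.8182     0.8182
  eq          0.7428 1.3442e-06      1.597     0.8862
  solve Keq expr → x = 0.4091; check Q = 4.1530e+05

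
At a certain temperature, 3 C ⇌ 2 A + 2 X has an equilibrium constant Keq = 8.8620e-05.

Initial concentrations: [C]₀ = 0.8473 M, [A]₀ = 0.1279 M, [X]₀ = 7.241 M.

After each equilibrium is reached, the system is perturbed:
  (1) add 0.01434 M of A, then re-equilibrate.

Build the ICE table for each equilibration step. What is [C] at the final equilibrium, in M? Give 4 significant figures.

[C]_eq = 1.058 M

Q₀ = 1.41 vs Keq = 8.8620e-05 ⇒ Q>K, reverse
Step 1:
                    C           A           X
  Initial      0.8473      0.1279       7.241
  Change       0.1898     -0.1265     -0.1265
  Equil         1.037    0.001397       7.114
  solve Keq expr → x = -0.06325; check Q = 8.8620e-05
Then add 0.01434 M of A.
Step 2:
                    C           A           X
  Initial       1.037     0.01574       7.114
  Change      0.02144    -0.01429    -0.01429
  Equil         1.058    0.001444         7.1
  solve Keq expr → x = -0.007147; check Q = 8.8620e-05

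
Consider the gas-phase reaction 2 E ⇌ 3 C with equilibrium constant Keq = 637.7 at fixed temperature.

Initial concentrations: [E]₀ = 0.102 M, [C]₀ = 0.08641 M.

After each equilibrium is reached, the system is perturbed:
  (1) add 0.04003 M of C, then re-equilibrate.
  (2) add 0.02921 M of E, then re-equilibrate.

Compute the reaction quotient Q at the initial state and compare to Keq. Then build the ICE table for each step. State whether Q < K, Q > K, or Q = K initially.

Q₀ = 0.06201 vs Keq = 637.7 ⇒ Q<K, forward
Step 1:
                    E           C
  Initial       0.102     0.08641
  Change     -0.09755      0.1463
  Equil      0.004446      0.2327
  solve Keq expr → x = 0.04878; check Q = 637.7
Then add 0.04003 M of C.
Step 2:
                    E           C
  Initial    0.004446      0.2728
  Change     0.001142   -0.001713
  Equil      0.005588      0.2711
  solve Keq expr → x = -5.7102e-04; check Q = 637.7
Then add 0.02921 M of E.
Step 3:
                    E           C
  Initial      0.0348      0.2711
  Change     -0.02787      0.0418
  Equil       0.00693      0.3129
  solve Keq expr → x = 0.01393; check Q = 637.7

Q₀ = 0.06201; Q < K (proceeds forward)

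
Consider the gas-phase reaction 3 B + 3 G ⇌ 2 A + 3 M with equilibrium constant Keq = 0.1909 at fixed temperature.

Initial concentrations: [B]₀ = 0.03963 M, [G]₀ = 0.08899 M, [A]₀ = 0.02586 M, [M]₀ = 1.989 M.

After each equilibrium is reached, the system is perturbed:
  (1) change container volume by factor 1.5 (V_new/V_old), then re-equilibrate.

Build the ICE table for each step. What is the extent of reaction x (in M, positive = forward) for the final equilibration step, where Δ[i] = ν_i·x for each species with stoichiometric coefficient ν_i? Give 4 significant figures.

x = -9.7086e-06 M

Q₀ = 1.1997e+05 vs Keq = 0.1909 ⇒ Q>K, reverse
Step 1:
                   B          G          A          M
  init       0.03963    0.08899    0.02586      1.989
  Δ          0.03855    0.03855    -0.0257   -0.03855
  eq         0.07818     0.1275 1.5971e-04       1.95
  solve Keq expr → x = -0.01285; check Q = 0.1909
Then change container volume by factor 1.5 (V_new/V_old).
Step 2:
                   B          G          A          M
  init       0.05212    0.08503 1.0647e-04        1.3
  Δ       2.9126e-05 2.9126e-05 -1.9417e-05 -2.9126e-05
  eq         0.05215    0.08506 8.7053e-05        1.3
  solve Keq expr → x = -9.7086e-06; check Q = 0.1909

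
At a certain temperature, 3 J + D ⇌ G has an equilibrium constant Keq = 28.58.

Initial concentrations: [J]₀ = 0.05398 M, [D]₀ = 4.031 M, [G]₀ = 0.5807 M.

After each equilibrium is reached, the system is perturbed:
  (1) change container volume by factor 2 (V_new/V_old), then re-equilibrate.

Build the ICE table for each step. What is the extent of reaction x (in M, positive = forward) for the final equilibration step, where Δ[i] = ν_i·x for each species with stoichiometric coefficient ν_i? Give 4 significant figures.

Q₀ = 915.9 vs Keq = 28.58 ⇒ Q>K, reverse
Step 1:
                   J          D          G
  I          0.05398      4.031     0.5807
  C           0.1132    0.03772   -0.03772
  E           0.1671      4.069      0.543
  solve Keq expr → x = -0.03772; check Q = 28.58
Then change container volume by factor 2 (V_new/V_old).
Step 2:
                   J          D          G
  I          0.08357      2.034     0.2715
  C          0.07742    0.02581   -0.02581
  E            0.161       2.06     0.2457
  solve Keq expr → x = -0.02581; check Q = 28.58

x = -0.02581 M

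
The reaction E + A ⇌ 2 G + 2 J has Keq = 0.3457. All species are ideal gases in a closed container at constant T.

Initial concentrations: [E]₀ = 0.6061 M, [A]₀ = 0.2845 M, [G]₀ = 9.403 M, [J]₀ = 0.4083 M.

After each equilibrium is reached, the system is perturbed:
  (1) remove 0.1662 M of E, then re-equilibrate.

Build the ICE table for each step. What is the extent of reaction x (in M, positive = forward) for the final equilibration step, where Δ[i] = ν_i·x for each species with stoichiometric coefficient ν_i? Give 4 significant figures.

Q₀ = 85.48 vs Keq = 0.3457 ⇒ Q>K, reverse
Step 1:
                   E          A          G          J
  Initial     0.6061     0.2845      9.403     0.4083
  Change      0.1843     0.1843    -0.3687    -0.3687
  Equil       0.7904     0.4688      9.034    0.03962
  solve Keq expr → x = -0.1843; check Q = 0.3457
Then remove 0.1662 M of E.
Step 2:
                   E          A          G          J
  Initial     0.6242     0.4688      9.034    0.03962
  Change    0.002127   0.002127  -0.004254  -0.004254
  Equil       0.6264      0.471       9.03    0.03536
  solve Keq expr → x = -0.002127; check Q = 0.3457

x = -0.002127 M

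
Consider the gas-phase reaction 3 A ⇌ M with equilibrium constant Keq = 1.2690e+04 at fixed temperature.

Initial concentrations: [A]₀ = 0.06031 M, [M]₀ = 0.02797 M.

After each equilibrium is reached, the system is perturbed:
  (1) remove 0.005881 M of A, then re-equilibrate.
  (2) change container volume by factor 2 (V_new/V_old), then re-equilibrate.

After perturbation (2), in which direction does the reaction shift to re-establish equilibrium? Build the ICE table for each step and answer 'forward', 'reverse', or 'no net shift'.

Direction: reverse

Q₀ = 127.5 vs Keq = 1.2690e+04 ⇒ Q<K, forward
Step 1:
                    A           M
  I           0.06031     0.02797
  C          -0.04528     0.01509
  E           0.01503     0.04306
  solve Keq expr → x = 0.01509; check Q = 1.2690e+04
Then remove 0.005881 M of A.
Step 2:
                    A           M
  I          0.009146     0.04306
  C          0.005658   -0.001886
  E            0.0148     0.04118
  solve Keq expr → x = -0.001886; check Q = 1.2690e+04
Then change container volume by factor 2 (V_new/V_old).
Step 3:
                    A           M
  I          0.007402     0.02059
  C          0.004083   -0.001361
  E           0.01149     0.01923
  solve Keq expr → x = -0.001361; check Q = 1.2690e+04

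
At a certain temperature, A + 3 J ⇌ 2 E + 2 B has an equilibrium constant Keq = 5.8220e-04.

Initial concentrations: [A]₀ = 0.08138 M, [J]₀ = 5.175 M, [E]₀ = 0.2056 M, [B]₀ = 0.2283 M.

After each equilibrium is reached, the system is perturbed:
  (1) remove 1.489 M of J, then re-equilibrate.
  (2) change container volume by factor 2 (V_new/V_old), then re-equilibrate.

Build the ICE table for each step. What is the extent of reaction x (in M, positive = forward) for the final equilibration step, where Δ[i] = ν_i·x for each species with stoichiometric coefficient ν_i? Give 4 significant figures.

x = 0 M

Q₀ = 1.9535e-04 vs Keq = 5.8220e-04 ⇒ Q<K, forward
Step 1:
                    A           J           E           B
  Initial     0.08138       5.175      0.2056      0.2283
  Change     -0.02196    -0.06588     0.04392     0.04392
  Equil       0.05942       5.109      0.2495      0.2722
  solve Keq expr → x = 0.02196; check Q = 5.8220e-04
Then remove 1.489 M of J.
Step 2:
                    A           J           E           B
  Initial     0.05942        3.62      0.2495      0.2722
  Change      0.02052     0.06157    -0.04104    -0.04104
  Equil       0.07994       3.682      0.2085      0.2312
  solve Keq expr → x = -0.02052; check Q = 5.8220e-04
Then change container volume by factor 2 (V_new/V_old).
Step 3:
                    A           J           E           B
  Initial     0.03997       1.841      0.1042      0.1156
  Change            0           0           0           0
  Equil       0.03997       1.841      0.1042      0.1156
  solve Keq expr → x = 0; check Q = 5.8220e-04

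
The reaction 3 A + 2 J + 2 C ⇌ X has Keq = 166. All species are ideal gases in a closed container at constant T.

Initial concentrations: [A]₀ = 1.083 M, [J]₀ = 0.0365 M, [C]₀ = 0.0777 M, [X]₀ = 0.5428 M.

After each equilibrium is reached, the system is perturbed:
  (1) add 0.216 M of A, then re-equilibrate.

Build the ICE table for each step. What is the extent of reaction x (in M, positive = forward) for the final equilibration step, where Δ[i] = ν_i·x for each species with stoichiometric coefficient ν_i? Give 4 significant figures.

x = 0.008909 M

Q₀ = 5.3128e+04 vs Keq = 166 ⇒ Q>K, reverse
Step 1:
                  A         J         C         X
  Initial     1.083    0.0365    0.0777    0.5428
  Change     0.2033    0.1355    0.1355  -0.06775
  Equil       1.286     0.172    0.2132     0.475
  solve Keq expr → x = -0.06775; check Q = 166
Then add 0.216 M of A.
Step 2:
                  A         J         C         X
  Initial     1.502     0.172    0.2132     0.475
  Change   -0.02673  -0.01782  -0.01782  0.008909
  Equil       1.476    0.1542    0.1954     0.484
  solve Keq expr → x = 0.008909; check Q = 166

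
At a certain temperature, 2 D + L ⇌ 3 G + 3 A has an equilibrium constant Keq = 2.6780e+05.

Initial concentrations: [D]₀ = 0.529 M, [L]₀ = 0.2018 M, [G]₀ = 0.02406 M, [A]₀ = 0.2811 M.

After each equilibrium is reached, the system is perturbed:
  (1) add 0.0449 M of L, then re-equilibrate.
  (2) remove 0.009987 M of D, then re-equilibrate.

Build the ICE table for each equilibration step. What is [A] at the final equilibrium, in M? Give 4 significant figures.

[A]_eq = 1.015 M

Q₀ = 5.4782e-06 vs Keq = 2.6780e+05 ⇒ Q<K, forward
Step 1:
                  D         L         G         A
  I           0.529    0.2018   0.02406    0.2811
  C         -0.4035   -0.2018    0.6053    0.6053
  E          0.1255 4.1165e-05    0.6293    0.8864
  solve Keq expr → x = 0.2018; check Q = 2.6780e+05
Then add 0.0449 M of L.
Step 2:
                  D         L         G         A
  I          0.1255   0.04494    0.6293    0.8864
  C        -0.08748  -0.04374    0.1312    0.1312
  E           0.038  0.001199    0.7606     1.018
  solve Keq expr → x = 0.04374; check Q = 2.6780e+05
Then remove 0.009987 M of D.
Step 3:
                  D         L         G         A
  I         0.02801  0.001199    0.7606     1.018
  C        0.001512 7.5625e-04 -0.002269 -0.002269
  E         0.02952  0.001955    0.7583     1.015
  solve Keq expr → x = -7.5625e-04; check Q = 2.6780e+05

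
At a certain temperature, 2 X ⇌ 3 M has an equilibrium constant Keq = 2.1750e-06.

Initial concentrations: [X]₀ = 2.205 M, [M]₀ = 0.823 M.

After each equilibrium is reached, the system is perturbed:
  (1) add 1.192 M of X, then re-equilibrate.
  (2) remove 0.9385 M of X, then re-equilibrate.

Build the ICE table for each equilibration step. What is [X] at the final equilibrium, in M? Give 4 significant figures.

Q₀ = 0.1147 vs Keq = 2.1750e-06 ⇒ Q>K, reverse
Step 1:
                   X          M
  Initial      2.205      0.823
  Change      0.5318    -0.7976
  Equil        2.737    0.02535
  solve Keq expr → x = -0.2659; check Q = 2.1750e-06
Then add 1.192 M of X.
Step 2:
                   X          M
  Initial      3.929    0.02535
  Change    -0.00459   0.006884
  Equil        3.924    0.03223
  solve Keq expr → x = 0.002295; check Q = 2.1750e-06
Then remove 0.9385 M of X.
Step 3:
                   X          M
  Initial      2.986    0.03223
  Change    0.003566  -0.005348
  Equil        2.989    0.02689
  solve Keq expr → x = -0.001783; check Q = 2.1750e-06

[X]_eq = 2.989 M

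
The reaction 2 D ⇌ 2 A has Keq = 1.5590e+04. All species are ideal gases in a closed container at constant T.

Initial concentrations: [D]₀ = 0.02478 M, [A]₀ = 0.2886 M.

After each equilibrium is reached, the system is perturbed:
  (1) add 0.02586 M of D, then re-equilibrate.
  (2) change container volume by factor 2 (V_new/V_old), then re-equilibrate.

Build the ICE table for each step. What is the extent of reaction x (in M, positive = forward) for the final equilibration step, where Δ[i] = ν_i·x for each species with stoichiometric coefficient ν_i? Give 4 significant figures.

Q₀ = 135.6 vs Keq = 1.5590e+04 ⇒ Q<K, forward
Step 1:
                    D           A
  Initial     0.02478      0.2886
  Change     -0.02229     0.02229
  Equil       0.00249      0.3109
  solve Keq expr → x = 0.01115; check Q = 1.5590e+04
Then add 0.02586 M of D.
Step 2:
                    D           A
  Initial     0.02835      0.3109
  Change     -0.02565     0.02565
  Equil      0.002695      0.3365
  solve Keq expr → x = 0.01283; check Q = 1.5590e+04
Then change container volume by factor 2 (V_new/V_old).
Step 3:
                    D           A
  Initial    0.001348      0.1683
  Change            0           0
  Equil      0.001348      0.1683
  solve Keq expr → x = 0; check Q = 1.5590e+04

x = 0 M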